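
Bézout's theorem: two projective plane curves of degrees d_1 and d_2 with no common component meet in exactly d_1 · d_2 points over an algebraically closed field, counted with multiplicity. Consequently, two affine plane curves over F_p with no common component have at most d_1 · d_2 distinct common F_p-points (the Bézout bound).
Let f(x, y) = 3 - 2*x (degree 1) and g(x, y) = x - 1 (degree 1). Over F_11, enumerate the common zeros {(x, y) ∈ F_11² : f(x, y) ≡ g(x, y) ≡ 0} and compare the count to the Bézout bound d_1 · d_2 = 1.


Common zeros: ∅; count = 0; Bézout bound = 1.

deg(f) = 1, deg(g) = 1, so Bézout bound = 1.
Scan x ∈ F_11. For each x, list the y ∈ F_11 with f(x, y) ≡ 0 and those with g(x, y) ≡ 0 (mod 11); the common zeros in that column are the intersection.
  x = 0: f ≡ 0 at y ∈ ∅; g ≡ 0 at y ∈ ∅; common: ∅.
  x = 1: f ≡ 0 at y ∈ ∅; g ≡ 0 at y ∈ {0, 1, 2, 3, 4, 5, 6, 7, 8, 9, 10}; common: ∅.
  x = 2: f ≡ 0 at y ∈ ∅; g ≡ 0 at y ∈ ∅; common: ∅.
  x = 3: f ≡ 0 at y ∈ ∅; g ≡ 0 at y ∈ ∅; common: ∅.
  x = 4: f ≡ 0 at y ∈ ∅; g ≡ 0 at y ∈ ∅; common: ∅.
  x = 5: f ≡ 0 at y ∈ ∅; g ≡ 0 at y ∈ ∅; common: ∅.
  x = 6: f ≡ 0 at y ∈ ∅; g ≡ 0 at y ∈ ∅; common: ∅.
  x = 7: f ≡ 0 at y ∈ {0, 1, 2, 3, 4, 5, 6, 7, 8, 9, 10}; g ≡ 0 at y ∈ ∅; common: ∅.
  x = 8: f ≡ 0 at y ∈ ∅; g ≡ 0 at y ∈ ∅; common: ∅.
  x = 9: f ≡ 0 at y ∈ ∅; g ≡ 0 at y ∈ ∅; common: ∅.
  x = 10: f ≡ 0 at y ∈ ∅; g ≡ 0 at y ∈ ∅; common: ∅.
Collecting: common zeros = ∅, so the count is 0.
Comparison with the Bézout bound: 0 ≤ 1 = deg(f)·deg(g), as expected for curves with no common component (the affine F_11-count falls short of the bound because intersections may lie at infinity, over extension fields, or carry multiplicity).


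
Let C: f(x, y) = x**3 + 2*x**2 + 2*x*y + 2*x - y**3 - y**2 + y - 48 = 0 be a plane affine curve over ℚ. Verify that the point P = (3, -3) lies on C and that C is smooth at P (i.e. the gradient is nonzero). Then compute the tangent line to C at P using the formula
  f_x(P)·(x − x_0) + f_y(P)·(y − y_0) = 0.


Tangent line at P: 35*x - 14*y - 147 = 0.

Step 1: f(3, -3) = 0, so P lies on C.
Step 2: partial derivatives
  f_x(x, y) = 3*x**2 + 4*x + 2*y + 2, f_y(x, y) = 2*x - 3*y**2 - 2*y + 1.
  f_x(P) = 35, f_y(P) = -14 (gradient nonzero, so P is smooth).
Step 3: tangent line at P: 35·(x − 3) + -14·(y − -3) = 0.
Expanding: 35*x - 14*y - 147 = 0.


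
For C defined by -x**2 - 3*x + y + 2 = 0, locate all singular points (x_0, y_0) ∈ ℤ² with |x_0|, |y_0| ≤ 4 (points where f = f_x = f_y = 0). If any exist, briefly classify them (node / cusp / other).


No singular points in the scanned grid; C is smooth there.

Compute partial derivatives:
  f_x = -2*x - 3.
  f_y = 1.
f_y = 1 is a nonzero constant, so f_y never vanishes: no point (x, y) can satisfy f = f_x = f_y = 0. In particular no (x, y) ∈ {−4, ..., 4}² is singular; the curve is smooth.


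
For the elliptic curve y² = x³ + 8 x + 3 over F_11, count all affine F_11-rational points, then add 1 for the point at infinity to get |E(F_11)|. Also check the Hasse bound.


Affine points = {(0, 5), (0, 6), (1, 1), (1, 10), (2, 4), (2, 7), (4, 0), (5, 5), (5, 6), (6, 5), (6, 6), (9, 1), (9, 10), (10, 4), (10, 7)}; affine count = 15; |E(F_11)| = 16.

Discriminant check: Δ ∝ 4a³ + 27b² = 4·8³ + 27·3² = 4·512 + 27·9 ≡ 3 (mod 11). Nonzero ⇒ E is nonsingular.
For each x ∈ F_11, compute rhs = x³ + 8·x + 3 mod 11, then count y ∈ F_11 with y² ≡ rhs.
  x = 0: rhs = 3, matching y values: 5, 6 (2 points).
  x = 1: rhs = 1, matching y values: 1, 10 (2 points).
  x = 2: rhs = 5, matching y values: 4, 7 (2 points).
  x = 3: rhs = 10, matching y values: none (0 points).
  x = 4: rhs = 0, matching y values: 0 (1 points).
  x = 5: rhs = 3, matching y values: 5, 6 (2 points).
  x = 6: rhs = 3, matching y values: 5, 6 (2 points).
  x = 7: rhs = 6, matching y values: none (0 points).
  x = 8: rhs = 7, matching y values: none (0 points).
  x = 9: rhs = 1, matching y values: 1, 10 (2 points).
  x = 10: rhs = 5, matching y values: 4, 7 (2 points).
Total affine count: 15.
Full point count |E(F_11)| = 15 + 1 = 16.
Hasse bound: |16 − (11+1)| = |4| = 4 ≤ 2√11 ≈ 6.6332 ✓.


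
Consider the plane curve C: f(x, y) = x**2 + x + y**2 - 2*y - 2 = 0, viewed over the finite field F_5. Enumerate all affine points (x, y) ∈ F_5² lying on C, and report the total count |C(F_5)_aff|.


Affine F_5-points: {(1, 0), (1, 2), (3, 0), (3, 2)}; count = 4.

For each of the 25 pairs (x, y) ∈ F_5², evaluate f(x, y) mod 5. Record the zeros.
  x = 0: [0↦3, 1↦2, 2↦3, 3↦1, 4↦1]  zeros at y ∈ ∅
  x = 1: [0↦0, 1↦4, 2↦0, 3↦3, 4↦3]  zeros at y ∈ {0, 2}
  x = 2: [0↦4, 1↦3, 2↦4, 3↦2, 4↦2]  zeros at y ∈ ∅
  x = 3: [0↦0, 1↦4, 2↦0, 3↦3, 4↦3]  zeros at y ∈ {0, 2}
  x = 4: [0↦3, 1↦2, 2↦3, 3↦1, 4↦1]  zeros at y ∈ ∅
Collecting zeros: affine points = {(1, 0), (1, 2), (3, 0), (3, 2)}.
Total count |C(F_5)_aff| = 4.


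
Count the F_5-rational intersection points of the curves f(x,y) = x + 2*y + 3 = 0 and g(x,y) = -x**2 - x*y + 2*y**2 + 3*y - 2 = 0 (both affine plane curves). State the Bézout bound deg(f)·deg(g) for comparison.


Common zeros: {(4, 4)}; count = 1; Bézout bound = 2.

deg(f) = 1, deg(g) = 2, so Bézout bound = 2.
Scan x ∈ F_5. For each x, list the y ∈ F_5 with f(x, y) ≡ 0 and those with g(x, y) ≡ 0 (mod 5); the common zeros in that column are the intersection.
  x = 0: f ≡ 0 at y ∈ {1}; g ≡ 0 at y ∈ {3}; common: ∅.
  x = 1: f ≡ 0 at y ∈ {3}; g ≡ 0 at y ∈ ∅; common: ∅.
  x = 2: f ≡ 0 at y ∈ {0}; g ≡ 0 at y ∈ {3, 4}; common: ∅.
  x = 3: f ≡ 0 at y ∈ {2}; g ≡ 0 at y ∈ ∅; common: ∅.
  x = 4: f ≡ 0 at y ∈ {4}; g ≡ 0 at y ∈ {4}; common: {4}.
Collecting: common zeros = {(4, 4)}, so the count is 1.
Comparison with the Bézout bound: 1 ≤ 2 = deg(f)·deg(g), as expected for curves with no common component (the affine F_5-count falls short of the bound because intersections may lie at infinity, over extension fields, or carry multiplicity).


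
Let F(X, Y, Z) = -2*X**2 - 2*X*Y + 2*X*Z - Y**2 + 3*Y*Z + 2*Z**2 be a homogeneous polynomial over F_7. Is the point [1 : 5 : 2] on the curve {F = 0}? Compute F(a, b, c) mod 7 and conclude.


F(1,5,2) ≡ 5 (mod 7); P is NOT on the curve.

Evaluate F(1, 5, 2) term-by-term (mod 7).
  -2*X**2 ↦ -2·1·1·1 = -2
  -2*X*Y ↦ -2·1·5·1 = -10
  2*X*Z ↦ 2·1·1·2 = 4
  -Y**2 ↦ -1·1·25·1 = -25
  3*Y*Z ↦ 3·1·5·2 = 30
  2*Z**2 ↦ 2·1·1·4 = 8
Sum: F(1, 5, 2) = (-2) + (-10) + (4) + (-25) + (30) + (8) = 5.
Reducing mod 7: 5 ≡ 5 (mod 7).
Since F(a, b, c) ≡ 5 ≠ 0 (mod 7), P does NOT lie on the curve.


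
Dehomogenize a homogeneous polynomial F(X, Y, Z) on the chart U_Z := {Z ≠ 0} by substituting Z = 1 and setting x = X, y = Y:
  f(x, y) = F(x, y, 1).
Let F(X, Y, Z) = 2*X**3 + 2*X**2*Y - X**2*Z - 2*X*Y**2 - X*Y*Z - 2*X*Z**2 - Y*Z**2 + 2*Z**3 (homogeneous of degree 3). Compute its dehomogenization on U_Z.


f(x, y) = 2*x**3 + 2*x**2*y - x**2 - 2*x*y**2 - x*y - 2*x - y + 2

On U_Z we set Z = 1. Each monomial c·X^i·Y^j·Z^k in F becomes c·x^i·y^j·1^k = c·x^i·y^j.
Substituting Z = 1: F(X, Y, 1) = 2*x**3 + 2*x**2*y - x**2 - 2*x*y**2 - x*y - 2*x - y + 2.
Note: deg(f) ≤ deg(F) = 3; strict inequality happens when F is divisible by Z (lost terms).


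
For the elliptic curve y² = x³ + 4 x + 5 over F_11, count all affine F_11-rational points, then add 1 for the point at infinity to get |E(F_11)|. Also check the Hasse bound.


Affine points = {(0, 4), (0, 7), (3, 0), (6, 5), (6, 6), (9, 0), (10, 0)}; affine count = 7; |E(F_11)| = 8.

Discriminant check: Δ ∝ 4a³ + 27b² = 4·4³ + 27·5² = 4·64 + 27·25 ≡ 7 (mod 11). Nonzero ⇒ E is nonsingular.
For each x ∈ F_11, compute rhs = x³ + 4·x + 5 mod 11, then count y ∈ F_11 with y² ≡ rhs.
  x = 0: rhs = 5, matching y values: 4, 7 (2 points).
  x = 1: rhs = 10, matching y values: none (0 points).
  x = 2: rhs = 10, matching y values: none (0 points).
  x = 3: rhs = 0, matching y values: 0 (1 points).
  x = 4: rhs = 8, matching y values: none (0 points).
  x = 5: rhs = 7, matching y values: none (0 points).
  x = 6: rhs = 3, matching y values: 5, 6 (2 points).
  x = 7: rhs = 2, matching y values: none (0 points).
  x = 8: rhs = 10, matching y values: none (0 points).
  x = 9: rhs = 0, matching y values: 0 (1 points).
  x = 10: rhs = 0, matching y values: 0 (1 points).
Total affine count: 7.
Full point count |E(F_11)| = 7 + 1 = 8.
Hasse bound: |8 − (11+1)| = |-4| = 4 ≤ 2√11 ≈ 6.6332 ✓.


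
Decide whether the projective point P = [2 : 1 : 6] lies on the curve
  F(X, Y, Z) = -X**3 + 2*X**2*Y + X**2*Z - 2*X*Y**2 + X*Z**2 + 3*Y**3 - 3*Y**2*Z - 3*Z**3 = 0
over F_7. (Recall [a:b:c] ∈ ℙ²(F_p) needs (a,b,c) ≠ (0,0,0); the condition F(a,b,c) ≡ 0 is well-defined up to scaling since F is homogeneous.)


F(2,1,6) ≡ 3 (mod 7); P is NOT on the curve.

Evaluate F(2, 1, 6) term-by-term (mod 7).
  -X**3 ↦ -1·8·1·1 = -8
  2*X**2*Y ↦ 2·4·1·1 = 8
  X**2*Z ↦ 1·4·1·6 = 24
  -2*X*Y**2 ↦ -2·2·1·1 = -4
  X*Z**2 ↦ 1·2·1·36 = 72
  3*Y**3 ↦ 3·1·1·1 = 3
  -3*Y**2*Z ↦ -3·1·1·6 = -18
  -3*Z**3 ↦ -3·1·1·216 = -648
Sum: F(2, 1, 6) = (-8) + (8) + (24) + (-4) + (72) + (3) + (-18) + (-648) = -571.
Reducing mod 7: -571 ≡ 3 (mod 7).
Since F(a, b, c) ≡ 3 ≠ 0 (mod 7), P does NOT lie on the curve.


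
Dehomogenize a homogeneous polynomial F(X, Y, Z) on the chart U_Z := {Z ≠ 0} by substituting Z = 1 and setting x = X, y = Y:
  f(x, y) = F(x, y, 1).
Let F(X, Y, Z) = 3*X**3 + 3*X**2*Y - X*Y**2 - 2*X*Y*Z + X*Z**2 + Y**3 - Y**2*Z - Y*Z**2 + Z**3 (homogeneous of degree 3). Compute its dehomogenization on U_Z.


f(x, y) = 3*x**3 + 3*x**2*y - x*y**2 - 2*x*y + x + y**3 - y**2 - y + 1

On U_Z we set Z = 1. Each monomial c·X^i·Y^j·Z^k in F becomes c·x^i·y^j·1^k = c·x^i·y^j.
Substituting Z = 1: F(X, Y, 1) = 3*x**3 + 3*x**2*y - x*y**2 - 2*x*y + x + y**3 - y**2 - y + 1.
Note: deg(f) ≤ deg(F) = 3; strict inequality happens when F is divisible by Z (lost terms).


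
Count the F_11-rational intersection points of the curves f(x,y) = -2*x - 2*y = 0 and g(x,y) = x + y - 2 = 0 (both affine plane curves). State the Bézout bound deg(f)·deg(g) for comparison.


Common zeros: ∅; count = 0; Bézout bound = 1.

deg(f) = 1, deg(g) = 1, so Bézout bound = 1.
Scan x ∈ F_11. For each x, list the y ∈ F_11 with f(x, y) ≡ 0 and those with g(x, y) ≡ 0 (mod 11); the common zeros in that column are the intersection.
  x = 0: f ≡ 0 at y ∈ {0}; g ≡ 0 at y ∈ {2}; common: ∅.
  x = 1: f ≡ 0 at y ∈ {10}; g ≡ 0 at y ∈ {1}; common: ∅.
  x = 2: f ≡ 0 at y ∈ {9}; g ≡ 0 at y ∈ {0}; common: ∅.
  x = 3: f ≡ 0 at y ∈ {8}; g ≡ 0 at y ∈ {10}; common: ∅.
  x = 4: f ≡ 0 at y ∈ {7}; g ≡ 0 at y ∈ {9}; common: ∅.
  x = 5: f ≡ 0 at y ∈ {6}; g ≡ 0 at y ∈ {8}; common: ∅.
  x = 6: f ≡ 0 at y ∈ {5}; g ≡ 0 at y ∈ {7}; common: ∅.
  x = 7: f ≡ 0 at y ∈ {4}; g ≡ 0 at y ∈ {6}; common: ∅.
  x = 8: f ≡ 0 at y ∈ {3}; g ≡ 0 at y ∈ {5}; common: ∅.
  x = 9: f ≡ 0 at y ∈ {2}; g ≡ 0 at y ∈ {4}; common: ∅.
  x = 10: f ≡ 0 at y ∈ {1}; g ≡ 0 at y ∈ {3}; common: ∅.
Collecting: common zeros = ∅, so the count is 0.
Comparison with the Bézout bound: 0 ≤ 1 = deg(f)·deg(g), as expected for curves with no common component (the affine F_11-count falls short of the bound because intersections may lie at infinity, over extension fields, or carry multiplicity).


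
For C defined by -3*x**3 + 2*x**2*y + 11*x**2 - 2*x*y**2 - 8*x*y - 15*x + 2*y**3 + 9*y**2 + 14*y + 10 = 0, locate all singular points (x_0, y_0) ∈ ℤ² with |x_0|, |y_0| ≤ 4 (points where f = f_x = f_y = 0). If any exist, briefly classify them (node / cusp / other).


Singular points: {(1, -1)}; classification: cusp.

Compute partial derivatives:
  f_x = -9*x**2 + 4*x*y + 22*x - 2*y**2 - 8*y - 15.
  f_y = 2*x**2 - 4*x*y - 8*x + 6*y**2 + 18*y + 14.
Scan x_0 ∈ {−4, ..., 4}. For each x_0, f_y(x_0, y) is a polynomial in y; find its integer roots y ∈ {−4, ..., 4}, then test f_x and f at those candidates.
  x = -4: f_y(-4, y) = 6*y**2 + 34*y + 78; no integer root y with |y| ≤ 4.
  x = -3: f_y(-3, y) = 6*y**2 + 30*y + 56; no integer root y with |y| ≤ 4.
  x = -2: f_y(-2, y) = 6*y**2 + 26*y + 38; no integer root y with |y| ≤ 4.
  x = -1: f_y(-1, y) = 6*y**2 + 22*y + 24; no integer root y with |y| ≤ 4.
  x = 0: f_y(0, y) = 6*y**2 + 18*y + 14; no integer root y with |y| ≤ 4.
  x = 1: f_y(1, y) = 6*y**2 + 14*y + 8; vanishes at y ∈ {-1}. (1, -1): f_x = 0, f = 0 — SINGULAR.
  x = 2: f_y(2, y) = 6*y**2 + 10*y + 6; no integer root y with |y| ≤ 4.
  x = 3: f_y(3, y) = 6*y**2 + 6*y + 8; no integer root y with |y| ≤ 4.
  x = 4: f_y(4, y) = 6*y**2 + 2*y + 14; no integer root y with |y| ≤ 4.
Only singular point on the grid: (1, -1).
Classify: substitute x = 1 + u, y = -1 + v and expand: f = -3*u**3 + 2*u**2*v - 2*u*v**2 + 2*v**3 + v**2.
No constant or linear terms (consistent with a singular point). Quadratic part: v**2. Cubic part: -3*u**3 + 2*u**2*v - 2*u*v**2 + 2*v**3.
The quadratic part v**2 is a perfect square, so there is a single (double) tangent line v = 0, i.e. y = -1. Restricting the cubic part to that line (v = 0) leaves -3*u**3 ≠ 0, so f is not divisible by v and the branch is v² ≈ 3*u**3 to lowest order — this is a cusp.
Classification: cusp.


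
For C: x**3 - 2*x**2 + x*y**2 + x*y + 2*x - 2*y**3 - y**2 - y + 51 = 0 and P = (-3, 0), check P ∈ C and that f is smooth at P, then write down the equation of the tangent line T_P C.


Tangent line at P: 41*x - 4*y + 123 = 0.

Step 1: f(-3, 0) = 0, so P lies on C.
Step 2: partial derivatives
  f_x(x, y) = 3*x**2 - 4*x + y**2 + y + 2, f_y(x, y) = 2*x*y + x - 6*y**2 - 2*y - 1.
  f_x(P) = 41, f_y(P) = -4 (gradient nonzero, so P is smooth).
Step 3: tangent line at P: 41·(x − -3) + -4·(y − 0) = 0.
Expanding: 41*x - 4*y + 123 = 0.


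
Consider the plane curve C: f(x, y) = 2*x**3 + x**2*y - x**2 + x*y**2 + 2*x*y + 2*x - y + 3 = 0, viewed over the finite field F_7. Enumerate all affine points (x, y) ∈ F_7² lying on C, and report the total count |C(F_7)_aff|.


Affine F_7-points: {(0, 3), (1, 2), (1, 3), (2, 1), (2, 6), (5, 0), (5, 3)}; count = 7.

For each of the 49 pairs (x, y) ∈ F_7², evaluate f(x, y) mod 7. Record the zeros.
  x = 0: [0↦3, 1↦2, 2↦1, 3↦0, 4↦6, 5↦5, 6↦4]  zeros at y ∈ {3}
  x = 1: [0↦6, 1↦2, 2↦0, 3↦0, 4↦2, 5↦6, 6↦5]  zeros at y ∈ {2, 3}
  x = 2: [0↦5, 1↦0, 2↦6, 3↦2, 4↦2, 5↦6, 6↦0]  zeros at y ∈ {1, 6}
  x = 3: [0↦5, 1↦1, 2↦3, 3↦4, 4↦4, 5↦3, 6↦1]  zeros at y ∈ ∅
  x = 4: [0↦4, 1↦3, 2↦3, 3↦4, 4↦6, 5↦2, 6↦6]  zeros at y ∈ ∅
  x = 5: [0↦0, 1↦4, 2↦4, 3↦0, 4↦6, 5↦1, 6↦6]  zeros at y ∈ {0, 3}
  x = 6: [0↦5, 1↦2, 2↦4, 3↦4, 4↦2, 5↦5, 6↦6]  zeros at y ∈ ∅
Collecting zeros: affine points = {(0, 3), (1, 2), (1, 3), (2, 1), (2, 6), (5, 0), (5, 3)}.
Total count |C(F_7)_aff| = 7.


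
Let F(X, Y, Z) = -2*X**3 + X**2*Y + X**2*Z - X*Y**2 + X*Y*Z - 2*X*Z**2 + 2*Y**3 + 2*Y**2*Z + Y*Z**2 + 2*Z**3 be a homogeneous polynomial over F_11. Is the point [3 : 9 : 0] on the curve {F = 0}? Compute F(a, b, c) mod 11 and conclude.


F(3,9,0) ≡ 10 (mod 11); P is NOT on the curve.

Evaluate F(3, 9, 0) term-by-term (mod 11).
  -2*X**3 ↦ -2·27·1·1 = -54
  X**2*Y ↦ 1·9·9·1 = 81
  X**2*Z ↦ 1·9·1·0 = 0
  -X*Y**2 ↦ -1·3·81·1 = -243
  X*Y*Z ↦ 1·3·9·0 = 0
  -2*X*Z**2 ↦ -2·3·1·0 = 0
  2*Y**3 ↦ 2·1·729·1 = 1458
  2*Y**2*Z ↦ 2·1·81·0 = 0
  Y*Z**2 ↦ 1·1·9·0 = 0
  2*Z**3 ↦ 2·1·1·0 = 0
Sum: F(3, 9, 0) = (-54) + (81) + (0) + (-243) + (0) + (0) + (1458) + (0) + (0) + (0) = 1242.
Reducing mod 11: 1242 ≡ 10 (mod 11).
Since F(a, b, c) ≡ 10 ≠ 0 (mod 11), P does NOT lie on the curve.


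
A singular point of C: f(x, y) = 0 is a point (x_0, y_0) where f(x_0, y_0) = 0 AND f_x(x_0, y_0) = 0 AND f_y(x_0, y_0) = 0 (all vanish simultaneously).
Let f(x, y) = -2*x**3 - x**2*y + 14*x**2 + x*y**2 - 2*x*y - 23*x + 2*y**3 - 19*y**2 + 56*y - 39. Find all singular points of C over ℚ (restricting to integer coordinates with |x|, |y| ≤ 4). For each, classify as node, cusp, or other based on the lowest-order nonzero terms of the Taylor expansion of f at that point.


Singular points: {(2, 3)}; classification: node.

Compute partial derivatives:
  f_x = -6*x**2 - 2*x*y + 28*x + y**2 - 2*y - 23.
  f_y = -x**2 + 2*x*y - 2*x + 6*y**2 - 38*y + 56.
Scan x_0 ∈ {−4, ..., 4}. For each x_0, f_y(x_0, y) is a polynomial in y; find its integer roots y ∈ {−4, ..., 4}, then test f_x and f at those candidates.
  x = -4: f_y(-4, y) = 6*y**2 - 46*y + 48; no integer root y with |y| ≤ 4.
  x = -3: f_y(-3, y) = 6*y**2 - 44*y + 53; no integer root y with |y| ≤ 4.
  x = -2: f_y(-2, y) = 6*y**2 - 42*y + 56; no integer root y with |y| ≤ 4.
  x = -1: f_y(-1, y) = 6*y**2 - 40*y + 57; no integer root y with |y| ≤ 4.
  x = 0: f_y(0, y) = 6*y**2 - 38*y + 56; vanishes at y ∈ {4}. (0, 4): f_x = -15 ≠ 0.
  x = 1: f_y(1, y) = 6*y**2 - 36*y + 53; no integer root y with |y| ≤ 4.
  x = 2: f_y(2, y) = 6*y**2 - 34*y + 48; vanishes at y ∈ {3}. (2, 3): f_x = 0, f = 0 — SINGULAR.
  x = 3: f_y(3, y) = 6*y**2 - 32*y + 41; no integer root y with |y| ≤ 4.
  x = 4: f_y(4, y) = 6*y**2 - 30*y + 32; no integer root y with |y| ≤ 4.
Only singular point on the grid: (2, 3).
Classify: substitute x = 2 + u, y = 3 + v and expand: f = -2*u**3 - u**2*v - u**2 + u*v**2 + 2*v**3 + v**2.
No constant or linear terms (consistent with a singular point). Quadratic part: -u**2 + v**2. Cubic part: -2*u**3 - u**2*v + u*v**2 + 2*v**3.
The quadratic part v**2 - u**2 = (v − u)(v + u) splits into two distinct linear factors, so there are two distinct tangent lines y − 3 = ±(x − 2) — this is a node (ordinary double point).
Classification: node.


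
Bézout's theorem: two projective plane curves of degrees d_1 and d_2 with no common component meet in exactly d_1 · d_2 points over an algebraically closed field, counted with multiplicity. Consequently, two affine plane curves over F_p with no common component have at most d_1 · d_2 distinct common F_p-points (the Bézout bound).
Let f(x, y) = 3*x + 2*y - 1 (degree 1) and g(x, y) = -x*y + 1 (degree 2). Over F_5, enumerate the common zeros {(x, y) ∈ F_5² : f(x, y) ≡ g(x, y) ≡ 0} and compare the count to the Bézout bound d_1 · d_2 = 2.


Common zeros: ∅; count = 0; Bézout bound = 2.

deg(f) = 1, deg(g) = 2, so Bézout bound = 2.
Scan x ∈ F_5. For each x, list the y ∈ F_5 with f(x, y) ≡ 0 and those with g(x, y) ≡ 0 (mod 5); the common zeros in that column are the intersection.
  x = 0: f ≡ 0 at y ∈ {3}; g ≡ 0 at y ∈ ∅; common: ∅.
  x = 1: f ≡ 0 at y ∈ {4}; g ≡ 0 at y ∈ {1}; common: ∅.
  x = 2: f ≡ 0 at y ∈ {0}; g ≡ 0 at y ∈ {3}; common: ∅.
  x = 3: f ≡ 0 at y ∈ {1}; g ≡ 0 at y ∈ {2}; common: ∅.
  x = 4: f ≡ 0 at y ∈ {2}; g ≡ 0 at y ∈ {4}; common: ∅.
Collecting: common zeros = ∅, so the count is 0.
Comparison with the Bézout bound: 0 ≤ 2 = deg(f)·deg(g), as expected for curves with no common component (the affine F_5-count falls short of the bound because intersections may lie at infinity, over extension fields, or carry multiplicity).


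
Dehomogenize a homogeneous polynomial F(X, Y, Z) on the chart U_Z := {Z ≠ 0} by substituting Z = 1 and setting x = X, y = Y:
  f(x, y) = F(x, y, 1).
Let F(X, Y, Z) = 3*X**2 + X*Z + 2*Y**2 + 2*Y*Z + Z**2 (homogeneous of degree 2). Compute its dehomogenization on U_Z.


f(x, y) = 3*x**2 + x + 2*y**2 + 2*y + 1

On U_Z we set Z = 1. Each monomial c·X^i·Y^j·Z^k in F becomes c·x^i·y^j·1^k = c·x^i·y^j.
Substituting Z = 1: F(X, Y, 1) = 3*x**2 + x + 2*y**2 + 2*y + 1.
Note: deg(f) ≤ deg(F) = 2; strict inequality happens when F is divisible by Z (lost terms).


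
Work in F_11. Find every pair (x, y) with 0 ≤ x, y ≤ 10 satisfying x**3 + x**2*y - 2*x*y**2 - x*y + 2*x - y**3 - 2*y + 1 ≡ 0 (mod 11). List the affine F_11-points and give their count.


Affine F_11-points: {(0, 2), (1, 7), (2, 2), (3, 4), (3, 6), (5, 1), (6, 7), (7, 2), (8, 7), (9, 0), (10, 3), (10, 5)}; count = 12.

For each of the 121 pairs (x, y) ∈ F_11², evaluate f(x, y) mod 11. Record the zeros.
  x = 0: [0↦1, 1↦9, 2↦0, 3↦1, 4↦6, 5↦9, 6↦4, 7↦7, 8↦1, 9↦2, 10↦4]  zeros at y ∈ {2}
  x = 1: [0↦4, 1↦10, 2↦6, 3↦8, 4↦10, 5↦6, 6↦1, 7↦0, 8↦8, 9↦8, 10↦5]  zeros at y ∈ {7}
  x = 2: [0↦2, 1↦8, 2↦0, 3↦5, 4↦6, 5↦8, 6↦5, 7↦2, 8↦4, 9↦5, 10↦10]  zeros at y ∈ {2}
  x = 3: [0↦1, 1↦9, 2↦10, 3↦9, 4↦0, 5↦10, 6↦0, 7↦8, 8↦6, 9↦10, 10↦3]  zeros at y ∈ {4, 6}
  x = 4: [0↦7, 1↦8, 2↦9, 3↦4, 4↦9, 5↦7, 6↦3, 7↦2, 8↦9, 9↦7, 10↦1]  zeros at y ∈ ∅
  x = 5: [0↦4, 1↦0, 2↦3, 3↦7, 4↦6, 5↦5, 6↦9, 7↦1, 8↦8, 9↦2, 10↦10]  zeros at y ∈ {1}
  x = 6: [0↦9, 1↦2, 2↦9, 3↦2, 4↦8, 5↦10, 6↦2, 7↦0, 8↦9, 9↦1, 10↦3]  zeros at y ∈ {7}
  x = 7: [0↦6, 1↦9, 2↦0, 3↦6, 4↦10, 5↦6, 6↦10, 7↦5, 8↦7, 9↦10, 10↦8]  zeros at y ∈ {2}
  x = 8: [0↦1, 1↦5, 2↦4, 3↦3, 4↦7, 5↦10, 6↦6, 7↦0, 8↦8, 9↦2, 10↦9]  zeros at y ∈ {7}
  x = 9: [0↦0, 1↦7, 2↦5, 3↦10, 4↦5, 5↦6, 6↦7, 7↦2, 8↦7, 9↦5, 10↦1]  zeros at y ∈ {0}
  x = 10: [0↦9, 1↦10, 2↦9, 3↦0, 4↦10, 5↦0, 6↦8, 7↦6, 8↦10, 9↦3, 10↦1]  zeros at y ∈ {3, 5}
Collecting zeros: affine points = {(0, 2), (1, 7), (2, 2), (3, 4), (3, 6), (5, 1), (6, 7), (7, 2), (8, 7), (9, 0), (10, 3), (10, 5)}.
Total count |C(F_11)_aff| = 12.


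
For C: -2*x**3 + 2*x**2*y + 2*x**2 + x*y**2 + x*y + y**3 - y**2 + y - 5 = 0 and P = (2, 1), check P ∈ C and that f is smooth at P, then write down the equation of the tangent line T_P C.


Tangent line at P: -6*x + 16*y - 4 = 0.

Step 1: f(2, 1) = 0, so P lies on C.
Step 2: partial derivatives
  f_x(x, y) = -6*x**2 + 4*x*y + 4*x + y**2 + y, f_y(x, y) = 2*x**2 + 2*x*y + x + 3*y**2 - 2*y + 1.
  f_x(P) = -6, f_y(P) = 16 (gradient nonzero, so P is smooth).
Step 3: tangent line at P: -6·(x − 2) + 16·(y − 1) = 0.
Expanding: -6*x + 16*y - 4 = 0.


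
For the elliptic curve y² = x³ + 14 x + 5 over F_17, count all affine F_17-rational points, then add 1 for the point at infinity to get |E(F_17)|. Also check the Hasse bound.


Affine points = {(5, 8), (5, 9), (6, 4), (6, 13), (7, 2), (7, 15), (8, 0), (13, 2), (13, 15), (14, 2), (14, 15)}; affine count = 11; |E(F_17)| = 12.

Discriminant check: Δ ∝ 4a³ + 27b² = 4·14³ + 27·5² = 4·2744 + 27·25 ≡ 6 (mod 17). Nonzero ⇒ E is nonsingular.
For each x ∈ F_17, compute rhs = x³ + 14·x + 5 mod 17, then count y ∈ F_17 with y² ≡ rhs.
  x = 0: rhs = 5, matching y values: none (0 points).
  x = 1: rhs = 3, matching y values: none (0 points).
  x = 2: rhs = 7, matching y values: none (0 points).
  x = 3: rhs = 6, matching y values: none (0 points).
  x = 4: rhs = 6, matching y values: none (0 points).
  x = 5: rhs = 13, matching y values: 8, 9 (2 points).
  x = 6: rhs = 16, matching y values: 4, 13 (2 points).
  x = 7: rhs = 4, matching y values: 2, 15 (2 points).
  x = 8: rhs = 0, matching y values: 0 (1 points).
  x = 9: rhs = 10, matching y values: none (0 points).
  x = 10: rhs = 6, matching y values: none (0 points).
  x = 11: rhs = 11, matching y values: none (0 points).
  x = 12: rhs = 14, matching y values: none (0 points).
  x = 13: rhs = 4, matching y values: 2, 15 (2 points).
  x = 14: rhs = 4, matching y values: 2, 15 (2 points).
  x = 15: rhs = 3, matching y values: none (0 points).
  x = 16: rhs = 7, matching y values: none (0 points).
Total affine count: 11.
Full point count |E(F_17)| = 11 + 1 = 12.
Hasse bound: |12 − (17+1)| = |-6| = 6 ≤ 2√17 ≈ 8.2462 ✓.


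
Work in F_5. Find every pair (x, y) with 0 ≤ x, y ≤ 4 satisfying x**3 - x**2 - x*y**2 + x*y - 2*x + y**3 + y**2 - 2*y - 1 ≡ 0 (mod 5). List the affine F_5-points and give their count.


Affine F_5-points: {(4, 3)}; count = 1.

For each of the 25 pairs (x, y) ∈ F_5², evaluate f(x, y) mod 5. Record the zeros.
  x = 0: [0↦4, 1↦4, 2↦2, 3↦4, 4↦1]  zeros at y ∈ ∅
  x = 1: [0↦2, 1↦2, 2↦3, 3↦1, 4↦2]  zeros at y ∈ ∅
  x = 2: [0↦4, 1↦4, 2↦3, 3↦2, 4↦2]  zeros at y ∈ ∅
  x = 3: [0↦1, 1↦1, 2↦3, 3↦3, 4↦2]  zeros at y ∈ ∅
  x = 4: [0↦4, 1↦4, 2↦4, 3↦0, 4↦3]  zeros at y ∈ {3}
Collecting zeros: affine points = {(4, 3)}.
Total count |C(F_5)_aff| = 1.


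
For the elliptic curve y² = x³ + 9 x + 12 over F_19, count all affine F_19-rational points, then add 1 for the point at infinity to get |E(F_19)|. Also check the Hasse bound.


Affine points = {(2, 0), (3, 3), (3, 16), (4, 6), (4, 13), (5, 7), (5, 12), (6, 4), (6, 15), (7, 0), (8, 8), (8, 11), (9, 9), (9, 10), (10, 0), (11, 6), (11, 13), (12, 9), (12, 10), (15, 8), (15, 11), (17, 9), (17, 10)}; affine count = 23; |E(F_19)| = 24.

Discriminant check: Δ ∝ 4a³ + 27b² = 4·9³ + 27·12² = 4·729 + 27·144 ≡ 2 (mod 19). Nonzero ⇒ E is nonsingular.
For each x ∈ F_19, compute rhs = x³ + 9·x + 12 mod 19, then count y ∈ F_19 with y² ≡ rhs.
  x = 0: rhs = 12, matching y values: none (0 points).
  x = 1: rhs = 3, matching y values: none (0 points).
  x = 2: rhs = 0, matching y values: 0 (1 points).
  x = 3: rhs = 9, matching y values: 3, 16 (2 points).
  x = 4: rhs = 17, matching y values: 6, 13 (2 points).
  x = 5: rhs = 11, matching y values: 7, 12 (2 points).
  x = 6: rhs = 16, matching y values: 4, 15 (2 points).
  x = 7: rhs = 0, matching y values: 0 (1 points).
  x = 8: rhs = 7, matching y values: 8, 11 (2 points).
  x = 9: rhs = 5, matching y values: 9, 10 (2 points).
  x = 10: rhs = 0, matching y values: 0 (1 points).
  x = 11: rhs = 17, matching y values: 6, 13 (2 points).
  x = 12: rhs = 5, matching y values: 9, 10 (2 points).
  x = 13: rhs = 8, matching y values: none (0 points).
  x = 14: rhs = 13, matching y values: none (0 points).
  x = 15: rhs = 7, matching y values: 8, 11 (2 points).
  x = 16: rhs = 15, matching y values: none (0 points).
  x = 17: rhs = 5, matching y values: 9, 10 (2 points).
  x = 18: rhs = 2, matching y values: none (0 points).
Total affine count: 23.
Full point count |E(F_19)| = 23 + 1 = 24.
Hasse bound: |24 − (19+1)| = |4| = 4 ≤ 2√19 ≈ 8.7178 ✓.


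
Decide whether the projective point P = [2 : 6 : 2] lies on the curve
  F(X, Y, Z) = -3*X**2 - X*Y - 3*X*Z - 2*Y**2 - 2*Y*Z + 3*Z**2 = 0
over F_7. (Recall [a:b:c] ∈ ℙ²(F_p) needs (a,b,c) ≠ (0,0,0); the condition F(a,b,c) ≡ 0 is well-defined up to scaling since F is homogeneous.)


F(2,6,2) ≡ 6 (mod 7); P is NOT on the curve.

Evaluate F(2, 6, 2) term-by-term (mod 7).
  -3*X**2 ↦ -3·4·1·1 = -12
  -X*Y ↦ -1·2·6·1 = -12
  -3*X*Z ↦ -3·2·1·2 = -12
  -2*Y**2 ↦ -2·1·36·1 = -72
  -2*Y*Z ↦ -2·1·6·2 = -24
  3*Z**2 ↦ 3·1·1·4 = 12
Sum: F(2, 6, 2) = (-12) + (-12) + (-12) + (-72) + (-24) + (12) = -120.
Reducing mod 7: -120 ≡ 6 (mod 7).
Since F(a, b, c) ≡ 6 ≠ 0 (mod 7), P does NOT lie on the curve.


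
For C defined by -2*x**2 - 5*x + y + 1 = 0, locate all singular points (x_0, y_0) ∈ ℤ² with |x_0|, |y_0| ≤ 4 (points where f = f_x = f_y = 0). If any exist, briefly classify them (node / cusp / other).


No singular points in the scanned grid; C is smooth there.

Compute partial derivatives:
  f_x = -4*x - 5.
  f_y = 1.
f_y = 1 is a nonzero constant, so f_y never vanishes: no point (x, y) can satisfy f = f_x = f_y = 0. In particular no (x, y) ∈ {−4, ..., 4}² is singular; the curve is smooth.


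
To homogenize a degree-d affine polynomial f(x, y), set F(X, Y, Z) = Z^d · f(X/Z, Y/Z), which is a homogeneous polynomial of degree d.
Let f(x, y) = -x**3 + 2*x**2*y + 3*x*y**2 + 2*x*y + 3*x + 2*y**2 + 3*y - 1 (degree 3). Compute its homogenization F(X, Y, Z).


F(X, Y, Z) = -X**3 + 2*X**2*Y + 3*X*Y**2 + 2*X*Y*Z + 3*X*Z**2 + 2*Y**2*Z + 3*Y*Z**2 - Z**3

deg(f) = 3.
Substitute x = X/Z, y = Y/Z into f, then multiply by Z^3.
  monomial -1·x^3·y^0 ↦ -1·X^3·Y^0·Z^0.
  monomial 2·x^2·y^1 ↦ 2·X^2·Y^1·Z^0.
  monomial 3·x^1·y^2 ↦ 3·X^1·Y^2·Z^0.
  monomial 2·x^1·y^1 ↦ 2·X^1·Y^1·Z^1.
  monomial 3·x^1·y^0 ↦ 3·X^1·Y^0·Z^2.
  monomial 2·x^0·y^2 ↦ 2·X^0·Y^2·Z^1.
  monomial 3·x^0·y^1 ↦ 3·X^0·Y^1·Z^2.
  monomial -1·x^0·y^0 ↦ -1·X^0·Y^0·Z^3.
Collecting: F(X, Y, Z) = -X**3 + 2*X**2*Y + 3*X*Y**2 + 2*X*Y*Z + 3*X*Z**2 + 2*Y**2*Z + 3*Y*Z**2 - Z**3.


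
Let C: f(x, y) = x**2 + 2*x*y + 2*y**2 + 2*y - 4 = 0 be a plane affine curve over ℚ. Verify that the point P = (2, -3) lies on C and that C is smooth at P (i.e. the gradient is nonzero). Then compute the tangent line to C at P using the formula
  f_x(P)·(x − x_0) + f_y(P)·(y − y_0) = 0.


Tangent line at P: -2*x - 6*y - 14 = 0.

Step 1: f(2, -3) = 0, so P lies on C.
Step 2: partial derivatives
  f_x(x, y) = 2*x + 2*y, f_y(x, y) = 2*x + 4*y + 2.
  f_x(P) = -2, f_y(P) = -6 (gradient nonzero, so P is smooth).
Step 3: tangent line at P: -2·(x − 2) + -6·(y − -3) = 0.
Expanding: -2*x - 6*y - 14 = 0.


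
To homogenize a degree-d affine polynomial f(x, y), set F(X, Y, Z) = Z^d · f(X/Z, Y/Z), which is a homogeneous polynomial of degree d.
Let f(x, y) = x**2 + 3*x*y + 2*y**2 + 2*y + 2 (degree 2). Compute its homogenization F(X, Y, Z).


F(X, Y, Z) = X**2 + 3*X*Y + 2*Y**2 + 2*Y*Z + 2*Z**2

deg(f) = 2.
Substitute x = X/Z, y = Y/Z into f, then multiply by Z^2.
  monomial 1·x^2·y^0 ↦ 1·X^2·Y^0·Z^0.
  monomial 3·x^1·y^1 ↦ 3·X^1·Y^1·Z^0.
  monomial 2·x^0·y^2 ↦ 2·X^0·Y^2·Z^0.
  monomial 2·x^0·y^1 ↦ 2·X^0·Y^1·Z^1.
  monomial 2·x^0·y^0 ↦ 2·X^0·Y^0·Z^2.
Collecting: F(X, Y, Z) = X**2 + 3*X*Y + 2*Y**2 + 2*Y*Z + 2*Z**2.


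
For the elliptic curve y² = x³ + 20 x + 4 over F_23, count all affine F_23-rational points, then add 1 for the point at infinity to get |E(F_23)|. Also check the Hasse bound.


Affine points = {(0, 2), (0, 21), (1, 5), (1, 18), (2, 11), (2, 12), (6, 8), (6, 15), (7, 2), (7, 21), (8, 3), (8, 20), (9, 4), (9, 19), (10, 10), (10, 13), (13, 0), (16, 2), (16, 21), (17, 6), (17, 17), (18, 3), (18, 20), (20, 3), (20, 20), (21, 5), (21, 18), (22, 11), (22, 12)}; affine count = 29; |E(F_23)| = 30.

Discriminant check: Δ ∝ 4a³ + 27b² = 4·20³ + 27·4² = 4·8000 + 27·16 ≡ 2 (mod 23). Nonzero ⇒ E is nonsingular.
For each x ∈ F_23, compute rhs = x³ + 20·x + 4 mod 23, then count y ∈ F_23 with y² ≡ rhs.
  x = 0: rhs = 4, matching y values: 2, 21 (2 points).
  x = 1: rhs = 2, matching y values: 5, 18 (2 points).
  x = 2: rhs = 6, matching y values: 11, 12 (2 points).
  x = 3: rhs = 22, matching y values: none (0 points).
  x = 4: rhs = 10, matching y values: none (0 points).
  x = 5: rhs = 22, matching y values: none (0 points).
  x = 6: rhs = 18, matching y values: 8, 15 (2 points).
  x = 7: rhs = 4, matching y values: 2, 21 (2 points).
  x = 8: rhs = 9, matching y values: 3, 20 (2 points).
  x = 9: rhs = 16, matching y values: 4, 19 (2 points).
  x = 10: rhs = 8, matching y values: 10, 13 (2 points).
  x = 11: rhs = 14, matching y values: none (0 points).
  x = 12: rhs = 17, matching y values: none (0 points).
  x = 13: rhs = 0, matching y values: 0 (1 points).
  x = 14: rhs = 15, matching y values: none (0 points).
  x = 15: rhs = 22, matching y values: none (0 points).
  x = 16: rhs = 4, matching y values: 2, 21 (2 points).
  x = 17: rhs = 13, matching y values: 6, 17 (2 points).
  x = 18: rhs = 9, matching y values: 3, 20 (2 points).
  x = 19: rhs = 21, matching y values: none (0 points).
  x = 20: rhs = 9, matching y values: 3, 20 (2 points).
  x = 21: rhs = 2, matching y values: 5, 18 (2 points).
  x = 22: rhs = 6, matching y values: 11, 12 (2 points).
Total affine count: 29.
Full point count |E(F_23)| = 29 + 1 = 30.
Hasse bound: |30 − (23+1)| = |6| = 6 ≤ 2√23 ≈ 9.5917 ✓.


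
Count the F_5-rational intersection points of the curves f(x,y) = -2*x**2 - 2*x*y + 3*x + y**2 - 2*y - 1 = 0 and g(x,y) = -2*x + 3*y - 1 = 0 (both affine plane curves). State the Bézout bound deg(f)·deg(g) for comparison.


Common zeros: ∅; count = 0; Bézout bound = 2.

deg(f) = 2, deg(g) = 1, so Bézout bound = 2.
Scan x ∈ F_5. For each x, list the y ∈ F_5 with f(x, y) ≡ 0 and those with g(x, y) ≡ 0 (mod 5); the common zeros in that column are the intersection.
  x = 0: f ≡ 0 at y ∈ ∅; g ≡ 0 at y ∈ {2}; common: ∅.
  x = 1: f ≡ 0 at y ∈ {0, 4}; g ≡ 0 at y ∈ {1}; common: ∅.
  x = 2: f ≡ 0 at y ∈ ∅; g ≡ 0 at y ∈ {0}; common: ∅.
  x = 3: f ≡ 0 at y ∈ {0, 3}; g ≡ 0 at y ∈ {4}; common: ∅.
  x = 4: f ≡ 0 at y ∈ {1, 4}; g ≡ 0 at y ∈ {3}; common: ∅.
Collecting: common zeros = ∅, so the count is 0.
Comparison with the Bézout bound: 0 ≤ 2 = deg(f)·deg(g), as expected for curves with no common component (the affine F_5-count falls short of the bound because intersections may lie at infinity, over extension fields, or carry multiplicity).


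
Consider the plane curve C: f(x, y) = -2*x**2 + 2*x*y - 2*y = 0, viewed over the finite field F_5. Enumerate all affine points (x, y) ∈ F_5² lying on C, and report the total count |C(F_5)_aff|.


Affine F_5-points: {(0, 0), (2, 4), (3, 2), (4, 2)}; count = 4.

For each of the 25 pairs (x, y) ∈ F_5², evaluate f(x, y) mod 5. Record the zeros.
  x = 0: [0↦0, 1↦3, 2↦1, 3↦4, 4↦2]  zeros at y ∈ {0}
  x = 1: [0↦3, 1↦3, 2↦3, 3↦3, 4↦3]  zeros at y ∈ ∅
  x = 2: [0↦2, 1↦4, 2↦1, 3↦3, 4↦0]  zeros at y ∈ {4}
  x = 3: [0↦2, 1↦1, 2↦0, 3↦4, 4↦3]  zeros at y ∈ {2}
  x = 4: [0↦3, 1↦4, 2↦0, 3↦1, 4↦2]  zeros at y ∈ {2}
Collecting zeros: affine points = {(0, 0), (2, 4), (3, 2), (4, 2)}.
Total count |C(F_5)_aff| = 4.


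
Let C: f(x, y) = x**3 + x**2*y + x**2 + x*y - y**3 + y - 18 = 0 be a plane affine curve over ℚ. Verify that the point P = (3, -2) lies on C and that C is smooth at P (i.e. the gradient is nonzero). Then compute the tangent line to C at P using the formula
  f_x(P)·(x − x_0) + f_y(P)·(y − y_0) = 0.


Tangent line at P: 19*x + y - 55 = 0.

Step 1: f(3, -2) = 0, so P lies on C.
Step 2: partial derivatives
  f_x(x, y) = 3*x**2 + 2*x*y + 2*x + y, f_y(x, y) = x**2 + x - 3*y**2 + 1.
  f_x(P) = 19, f_y(P) = 1 (gradient nonzero, so P is smooth).
Step 3: tangent line at P: 19·(x − 3) + 1·(y − -2) = 0.
Expanding: 19*x + y - 55 = 0.


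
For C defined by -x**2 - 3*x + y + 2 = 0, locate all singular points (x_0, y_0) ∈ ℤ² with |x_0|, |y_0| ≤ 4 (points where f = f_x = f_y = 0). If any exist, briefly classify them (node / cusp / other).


No singular points in the scanned grid; C is smooth there.

Compute partial derivatives:
  f_x = -2*x - 3.
  f_y = 1.
f_y = 1 is a nonzero constant, so f_y never vanishes: no point (x, y) can satisfy f = f_x = f_y = 0. In particular no (x, y) ∈ {−4, ..., 4}² is singular; the curve is smooth.


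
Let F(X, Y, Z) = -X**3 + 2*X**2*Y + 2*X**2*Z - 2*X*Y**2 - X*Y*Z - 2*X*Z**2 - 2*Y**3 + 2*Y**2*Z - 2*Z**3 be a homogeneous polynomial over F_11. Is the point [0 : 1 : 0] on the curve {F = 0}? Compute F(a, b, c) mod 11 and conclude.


F(0,1,0) ≡ 9 (mod 11); P is NOT on the curve.

Evaluate F(0, 1, 0) term-by-term (mod 11).
  -X**3 ↦ -1·0·1·1 = 0
  2*X**2*Y ↦ 2·0·1·1 = 0
  2*X**2*Z ↦ 2·0·1·0 = 0
  -2*X*Y**2 ↦ -2·0·1·1 = 0
  -X*Y*Z ↦ -1·0·1·0 = 0
  -2*X*Z**2 ↦ -2·0·1·0 = 0
  -2*Y**3 ↦ -2·1·1·1 = -2
  2*Y**2*Z ↦ 2·1·1·0 = 0
  -2*Z**3 ↦ -2·1·1·0 = 0
Sum: F(0, 1, 0) = (0) + (0) + (0) + (0) + (0) + (0) + (-2) + (0) + (0) = -2.
Reducing mod 11: -2 ≡ 9 (mod 11).
Since F(a, b, c) ≡ 9 ≠ 0 (mod 11), P does NOT lie on the curve.


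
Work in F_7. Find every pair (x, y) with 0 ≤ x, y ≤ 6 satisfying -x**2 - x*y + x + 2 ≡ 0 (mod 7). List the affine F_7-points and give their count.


Affine F_7-points: {(1, 2), (2, 0), (3, 1), (4, 1), (5, 2), (6, 0)}; count = 6.

For each of the 49 pairs (x, y) ∈ F_7², evaluate f(x, y) mod 7. Record the zeros.
  x = 0: [0↦2, 1↦2, 2↦2, 3↦2, 4↦2, 5↦2, 6↦2]  zeros at y ∈ ∅
  x = 1: [0↦2, 1↦1, 2↦0, 3↦6, 4↦5, 5↦4, 6↦3]  zeros at y ∈ {2}
  x = 2: [0↦0, 1↦5, 2↦3, 3↦1, 4↦6, 5↦4, 6↦2]  zeros at y ∈ {0}
  x = 3: [0↦3, 1↦0, 2↦4, 3↦1, 4↦5, 5↦2, 6↦6]  zeros at y ∈ {1}
  x = 4: [0↦4, 1↦0, 2↦3, 3↦6, 4↦2, 5↦5, 6↦1]  zeros at y ∈ {1}
  x = 5: [0↦3, 1↦5, 2↦0, 3↦2, 4↦4, 5↦6, 6↦1]  zeros at y ∈ {2}
  x = 6: [0↦0, 1↦1, 2↦2, 3↦3, 4↦4, 5↦5, 6↦6]  zeros at y ∈ {0}
Collecting zeros: affine points = {(1, 2), (2, 0), (3, 1), (4, 1), (5, 2), (6, 0)}.
Total count |C(F_7)_aff| = 6.


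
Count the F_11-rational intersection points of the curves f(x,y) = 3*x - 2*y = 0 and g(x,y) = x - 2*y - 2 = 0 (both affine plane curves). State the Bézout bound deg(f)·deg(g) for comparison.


Common zeros: {(10, 4)}; count = 1; Bézout bound = 1.

deg(f) = 1, deg(g) = 1, so Bézout bound = 1.
Scan x ∈ F_11. For each x, list the y ∈ F_11 with f(x, y) ≡ 0 and those with g(x, y) ≡ 0 (mod 11); the common zeros in that column are the intersection.
  x = 0: f ≡ 0 at y ∈ {0}; g ≡ 0 at y ∈ {10}; common: ∅.
  x = 1: f ≡ 0 at y ∈ {7}; g ≡ 0 at y ∈ {5}; common: ∅.
  x = 2: f ≡ 0 at y ∈ {3}; g ≡ 0 at y ∈ {0}; common: ∅.
  x = 3: f ≡ 0 at y ∈ {10}; g ≡ 0 at y ∈ {6}; common: ∅.
  x = 4: f ≡ 0 at y ∈ {6}; g ≡ 0 at y ∈ {1}; common: ∅.
  x = 5: f ≡ 0 at y ∈ {2}; g ≡ 0 at y ∈ {7}; common: ∅.
  x = 6: f ≡ 0 at y ∈ {9}; g ≡ 0 at y ∈ {2}; common: ∅.
  x = 7: f ≡ 0 at y ∈ {5}; g ≡ 0 at y ∈ {8}; common: ∅.
  x = 8: f ≡ 0 at y ∈ {1}; g ≡ 0 at y ∈ {3}; common: ∅.
  x = 9: f ≡ 0 at y ∈ {8}; g ≡ 0 at y ∈ {9}; common: ∅.
  x = 10: f ≡ 0 at y ∈ {4}; g ≡ 0 at y ∈ {4}; common: {4}.
Collecting: common zeros = {(10, 4)}, so the count is 1.
Comparison with the Bézout bound: 1 ≤ 1 = deg(f)·deg(g), as expected for curves with no common component (the bound is attained).


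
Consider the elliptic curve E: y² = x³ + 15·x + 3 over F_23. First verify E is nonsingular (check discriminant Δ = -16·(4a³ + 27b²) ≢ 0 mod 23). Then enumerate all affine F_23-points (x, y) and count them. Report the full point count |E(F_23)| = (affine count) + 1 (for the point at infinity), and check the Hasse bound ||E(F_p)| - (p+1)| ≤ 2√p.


Affine points = {(0, 7), (0, 16), (2, 8), (2, 15), (3, 11), (3, 12), (4, 9), (4, 14), (9, 4), (9, 19), (10, 7), (10, 16), (11, 2), (11, 21), (12, 5), (12, 18), (13, 7), (13, 16), (14, 6), (14, 17), (20, 0)}; affine count = 21; |E(F_23)| = 22.

Discriminant check: Δ ∝ 4a³ + 27b² = 4·15³ + 27·3² = 4·3375 + 27·9 ≡ 12 (mod 23). Nonzero ⇒ E is nonsingular.
For each x ∈ F_23, compute rhs = x³ + 15·x + 3 mod 23, then count y ∈ F_23 with y² ≡ rhs.
  x = 0: rhs = 3, matching y values: 7, 16 (2 points).
  x = 1: rhs = 19, matching y values: none (0 points).
  x = 2: rhs = 18, matching y values: 8, 15 (2 points).
  x = 3: rhs = 6, matching y values: 11, 12 (2 points).
  x = 4: rhs = 12, matching y values: 9, 14 (2 points).
  x = 5: rhs = 19, matching y values: none (0 points).
  x = 6: rhs = 10, matching y values: none (0 points).
  x = 7: rhs = 14, matching y values: none (0 points).
  x = 8: rhs = 14, matching y values: none (0 points).
  x = 9: rhs = 16, matching y values: 4, 19 (2 points).
  x = 10: rhs = 3, matching y values: 7, 16 (2 points).
  x = 11: rhs = 4, matching y values: 2, 21 (2 points).
  x = 12: rhs = 2, matching y values: 5, 18 (2 points).
  x = 13: rhs = 3, matching y values: 7, 16 (2 points).
  x = 14: rhs = 13, matching y values: 6, 17 (2 points).
  x = 15: rhs = 15, matching y values: none (0 points).
  x = 16: rhs = 15, matching y values: none (0 points).
  x = 17: rhs = 19, matching y values: none (0 points).
  x = 18: rhs = 10, matching y values: none (0 points).
  x = 19: rhs = 17, matching y values: none (0 points).
  x = 20: rhs = 0, matching y values: 0 (1 points).
  x = 21: rhs = 11, matching y values: none (0 points).
  x = 22: rhs = 10, matching y values: none (0 points).
Total affine count: 21.
Full point count |E(F_23)| = 21 + 1 = 22.
Hasse bound: |22 − (23+1)| = |-2| = 2 ≤ 2√23 ≈ 9.5917 ✓.
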